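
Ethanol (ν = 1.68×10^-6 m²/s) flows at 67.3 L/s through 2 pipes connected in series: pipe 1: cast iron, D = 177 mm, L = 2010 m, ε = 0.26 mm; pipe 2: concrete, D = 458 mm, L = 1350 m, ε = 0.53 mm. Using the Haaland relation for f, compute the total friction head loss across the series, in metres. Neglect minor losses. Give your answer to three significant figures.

H ≈ 97.3 m

Pipe 1: V = 2.735 m/s, Re = 2.88×10^5, ε/D = 0.00147, f = 0.02233, h_1 = f(L/D)V²/2g = 96.71 m
Pipe 2: V = 0.4085 m/s, Re = 1.11×10^5, ε/D = 0.00116, f = 0.02231, h_2 = f(L/D)V²/2g = 0.5592 m
Series → Q common, losses add: H = Σh = 97.27 m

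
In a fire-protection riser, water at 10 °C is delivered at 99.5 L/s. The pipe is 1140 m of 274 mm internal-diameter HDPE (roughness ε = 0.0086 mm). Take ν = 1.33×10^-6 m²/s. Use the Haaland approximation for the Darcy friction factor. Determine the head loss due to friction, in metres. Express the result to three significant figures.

V = 4Q/(πD²) = 4·0.0995/(π·0.274²) = 1.687 m/s
Re = VD/ν = 1.687·0.274/1.33×10^-6 = 3.48×10^5 → turbulent
ε/D = 0.0086/274 = 3.14×10^-5
Haaland: f = 0.01425
h_f = f(L/D)V²/(2g) = 0.01425·(1140/0.274)·1.687²/(2·9.81) = 8.605 m

h_f ≈ 8.61 m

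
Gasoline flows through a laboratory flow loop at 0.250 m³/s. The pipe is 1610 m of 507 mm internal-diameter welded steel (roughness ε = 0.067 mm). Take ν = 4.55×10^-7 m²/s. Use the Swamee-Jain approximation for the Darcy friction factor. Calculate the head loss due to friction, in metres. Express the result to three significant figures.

V = 4Q/(πD²) = 4·0.250/(π·0.507²) = 1.238 m/s
Re = VD/ν = 1.238·0.507/4.55×10^-7 = 1.38×10^6 → turbulent
ε/D = 0.067/507 = 1.32×10^-4
Swamee-Jain: f = 0.01367
h_f = f(L/D)V²/(2g) = 0.01367·(1610/0.507)·1.238²/(2·9.81) = 3.392 m

h_f ≈ 3.39 m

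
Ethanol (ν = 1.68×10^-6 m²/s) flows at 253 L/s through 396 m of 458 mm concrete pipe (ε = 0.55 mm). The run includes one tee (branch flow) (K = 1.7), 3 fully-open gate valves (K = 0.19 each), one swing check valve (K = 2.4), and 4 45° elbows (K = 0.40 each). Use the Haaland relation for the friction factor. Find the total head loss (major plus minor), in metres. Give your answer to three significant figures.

H_L ≈ 2.95 m

V = 4Q/(πD²) = 1.536 m/s; V²/2g = 0.1202 m
Re = 4.19×10^5, ε/D = 0.00120 → f = 0.02113 (Haaland)
Major: h_f = f(L/D)·V²/2g = 0.02113·864.6·0.1202 = 2.196 m
Minor: ΣK = 6.27; h_m = ΣK·V²/2g = 0.7536 m
Total H_L = 2.196 + 0.7536 = 2.949 m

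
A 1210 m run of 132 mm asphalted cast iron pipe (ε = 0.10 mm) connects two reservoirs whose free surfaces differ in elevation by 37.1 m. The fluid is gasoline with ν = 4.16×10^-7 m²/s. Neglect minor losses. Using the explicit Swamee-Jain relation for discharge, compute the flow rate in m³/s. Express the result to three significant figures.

Swamee-Jain (Type II): Q = -0.965·√(gD⁵h_f/L)·ln[ε/(3.7D) + √(3.17ν²L/(gD³h_f))]
√(gD⁵h_f/L) = √(9.81·0.132⁵·37.1/1210) = 0.003472
ε/(3.7D) = 2.05×10^-4; √(3.17ν²L/(gD³h_f)) = 2.82×10^-5
Q = -0.965·0.003472·ln(2.329×10^-4) = 0.02803 m³/s
Check: V = 2.05 m/s, Re = 6.50×10^5, f = 0.01905, h_f = 37.3 m ≈ 37.1 m ✓

Q ≈ 0.0280 m³/s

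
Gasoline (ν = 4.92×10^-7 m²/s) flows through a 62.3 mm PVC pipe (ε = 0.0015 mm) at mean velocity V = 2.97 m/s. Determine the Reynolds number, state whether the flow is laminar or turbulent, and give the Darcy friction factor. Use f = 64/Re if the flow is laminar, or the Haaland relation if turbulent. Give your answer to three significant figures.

Re = VD/ν = 2.970·0.0623/4.92×10^-7 = 3.76×10^5
Re > 4000 → turbulent; ε/D = 2.41×10^-5
Haaland: f = 0.01399

Re ≈ 3.76×10^5; turbulent; f ≈ 0.0140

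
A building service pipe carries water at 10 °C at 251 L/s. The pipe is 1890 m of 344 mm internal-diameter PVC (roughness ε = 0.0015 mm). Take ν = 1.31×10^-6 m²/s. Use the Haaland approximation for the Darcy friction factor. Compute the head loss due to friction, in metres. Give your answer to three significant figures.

h_f ≈ 25.2 m

V = 4Q/(πD²) = 4·0.251/(π·0.344²) = 2.701 m/s
Re = VD/ν = 2.701·0.344/1.31×10^-6 = 7.09×10^5 → turbulent
ε/D = 0.0015/344 = 4.36×10^-6
Haaland: f = 0.01234
h_f = f(L/D)V²/(2g) = 0.01234·(1890/0.344)·2.701²/(2·9.81) = 25.21 m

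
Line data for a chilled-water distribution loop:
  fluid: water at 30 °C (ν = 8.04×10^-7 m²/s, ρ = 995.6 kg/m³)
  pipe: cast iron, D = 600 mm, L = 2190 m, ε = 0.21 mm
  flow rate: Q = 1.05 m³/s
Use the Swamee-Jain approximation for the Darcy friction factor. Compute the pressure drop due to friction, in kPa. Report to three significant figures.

Δp ≈ 395 kPa

V = 4Q/(πD²) = 4·1.05/(π·0.600²) = 3.714 m/s
Re = VD/ν = 3.714·0.600/8.04×10^-7 = 2.77×10^6 → turbulent
ε/D = 0.21/600 = 3.50×10^-4
Swamee-Jain: f = 0.01575
h_f = f(L/D)V²/(2g) = 0.01575·(2190/0.600)·3.714²/(2·9.81) = 40.41 m
Δp = ρg·h_f = 995.6·9.81·40.41 = 394.7 kPa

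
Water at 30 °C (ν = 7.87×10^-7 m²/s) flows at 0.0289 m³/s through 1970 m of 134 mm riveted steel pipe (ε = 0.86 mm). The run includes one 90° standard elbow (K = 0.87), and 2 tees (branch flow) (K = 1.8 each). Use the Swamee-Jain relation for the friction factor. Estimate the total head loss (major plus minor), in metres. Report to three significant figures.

H_L ≈ 105 m

V = 4Q/(πD²) = 2.049 m/s; V²/2g = 0.2140 m
Re = 3.49×10^5, ε/D = 0.00642 → f = 0.03315 (Swamee-Jain)
Major: h_f = f(L/D)·V²/2g = 0.03315·14701·0.2140 = 104.3 m
Minor: ΣK = 4.47; h_m = ΣK·V²/2g = 0.9568 m
Total H_L = 104.3 + 0.9568 = 105.3 m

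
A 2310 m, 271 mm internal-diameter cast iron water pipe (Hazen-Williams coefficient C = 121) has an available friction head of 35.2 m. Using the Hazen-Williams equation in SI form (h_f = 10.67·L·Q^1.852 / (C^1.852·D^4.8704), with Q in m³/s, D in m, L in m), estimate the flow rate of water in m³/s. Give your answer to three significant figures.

Q ≈ 0.114 m³/s

Rearranging: Q = [h_f·C^1.852·D^4.8704 / (10.67·L)]^(1/1.852)
Q = [35.2·121^1.852·0.271^4.8704 / (10.67·2310)]^0.540 = 0.1136 m³/s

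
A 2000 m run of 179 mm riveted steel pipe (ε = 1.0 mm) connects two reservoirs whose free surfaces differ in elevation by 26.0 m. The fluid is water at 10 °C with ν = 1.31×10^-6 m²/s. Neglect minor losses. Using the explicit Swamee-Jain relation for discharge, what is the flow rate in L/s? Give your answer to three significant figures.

Q ≈ 30.1 L/s

Swamee-Jain (Type II): Q = -0.965·√(gD⁵h_f/L)·ln[ε/(3.7D) + √(3.17ν²L/(gD³h_f))]
√(gD⁵h_f/L) = √(9.81·0.179⁵·26.0/2000) = 0.004841
ε/(3.7D) = 0.00151; √(3.17ν²L/(gD³h_f)) = 8.62×10^-5
Q = -0.965·0.004841·ln(0.001596) = 0.03009 m³/s
Check: V = 1.20 m/s, Re = 1.63×10^5, f = 0.03215, h_f = 26.2 m ≈ 26.0 m ✓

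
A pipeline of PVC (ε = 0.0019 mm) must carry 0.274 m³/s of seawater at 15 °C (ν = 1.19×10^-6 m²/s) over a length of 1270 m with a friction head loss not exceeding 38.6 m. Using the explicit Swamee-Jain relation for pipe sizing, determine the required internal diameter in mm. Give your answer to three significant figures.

D ≈ 303 mm

Swamee-Jain (Type III): D = 0.66·[ε^1.25·(LQ²/(gh_f))^4.75 + ν·Q^9.4·(L/(gh_f))^5.2]^0.04
LQ²/(gh_f) = 0.2518; L/(gh_f) = 3.354
Term 1 = ε^1.25·(…)^4.75 = 1.01×10^-10; Term 2 = ν·Q^9.4·(…)^5.2 = 3.34×10^-9
D = 0.66·(1.01×10^-10 + 3.34×10^-9)^0.04 = 0.3027 m = 303 mm
Check: V = 3.81 m/s, Re = 9.69×10^5, f = 0.01182, h_f = 36.7 m ≈ 38.6 m ✓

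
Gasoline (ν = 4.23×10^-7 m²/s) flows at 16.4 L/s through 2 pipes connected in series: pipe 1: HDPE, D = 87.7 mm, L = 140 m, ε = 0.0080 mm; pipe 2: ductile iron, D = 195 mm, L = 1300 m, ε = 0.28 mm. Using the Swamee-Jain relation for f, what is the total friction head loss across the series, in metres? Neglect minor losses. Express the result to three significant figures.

Pipe 1: V = 2.715 m/s, Re = 5.63×10^5, ε/D = 9.12×10^-5, f = 0.01417, h_1 = f(L/D)V²/2g = 8.496 m
Pipe 2: V = 0.5491 m/s, Re = 2.53×10^5, ε/D = 0.00144, f = 0.02253, h_2 = f(L/D)V²/2g = 2.309 m
Series → Q common, losses add: H = Σh = 10.80 m

H ≈ 10.8 m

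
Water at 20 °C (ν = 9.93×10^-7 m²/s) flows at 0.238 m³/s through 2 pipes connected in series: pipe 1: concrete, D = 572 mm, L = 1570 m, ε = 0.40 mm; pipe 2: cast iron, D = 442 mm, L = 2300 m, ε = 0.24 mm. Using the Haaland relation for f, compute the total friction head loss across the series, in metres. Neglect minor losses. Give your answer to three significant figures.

Pipe 1: V = 0.9262 m/s, Re = 5.34×10^5, ε/D = 6.99×10^-4, f = 0.01870, h_1 = f(L/D)V²/2g = 2.244 m
Pipe 2: V = 1.551 m/s, Re = 6.90×10^5, ε/D = 5.43×10^-4, f = 0.01764, h_2 = f(L/D)V²/2g = 11.25 m
Series → Q common, losses add: H = Σh = 13.50 m

H ≈ 13.5 m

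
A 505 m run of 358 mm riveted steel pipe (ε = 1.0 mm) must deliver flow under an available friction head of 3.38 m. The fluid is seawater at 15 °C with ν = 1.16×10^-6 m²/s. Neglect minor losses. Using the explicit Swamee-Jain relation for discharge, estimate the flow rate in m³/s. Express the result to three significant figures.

Swamee-Jain (Type II): Q = -0.965·√(gD⁵h_f/L)·ln[ε/(3.7D) + √(3.17ν²L/(gD³h_f))]
√(gD⁵h_f/L) = √(9.81·0.358⁵·3.38/505) = 0.01965
ε/(3.7D) = 7.55×10^-4; √(3.17ν²L/(gD³h_f)) = 3.76×10^-5
Q = -0.965·0.01965·ln(7.926×10^-4) = 0.1354 m³/s
Check: V = 1.35 m/s, Re = 4.15×10^5, f = 0.02612, h_f = 3.40 m ≈ 3.38 m ✓

Q ≈ 0.135 m³/s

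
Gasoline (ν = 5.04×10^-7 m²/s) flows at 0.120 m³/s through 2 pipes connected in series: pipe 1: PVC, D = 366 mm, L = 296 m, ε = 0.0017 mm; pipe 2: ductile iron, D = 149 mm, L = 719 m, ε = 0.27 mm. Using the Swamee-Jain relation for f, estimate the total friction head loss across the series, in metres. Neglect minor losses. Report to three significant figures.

H ≈ 268 m

Pipe 1: V = 1.141 m/s, Re = 8.28×10^5, ε/D = 4.64×10^-6, f = 0.01209, h_1 = f(L/D)V²/2g = 0.6482 m
Pipe 2: V = 6.882 m/s, Re = 2.03×10^6, ε/D = 0.00181, f = 0.02296, h_2 = f(L/D)V²/2g = 267.5 m
Series → Q common, losses add: H = Σh = 268.2 m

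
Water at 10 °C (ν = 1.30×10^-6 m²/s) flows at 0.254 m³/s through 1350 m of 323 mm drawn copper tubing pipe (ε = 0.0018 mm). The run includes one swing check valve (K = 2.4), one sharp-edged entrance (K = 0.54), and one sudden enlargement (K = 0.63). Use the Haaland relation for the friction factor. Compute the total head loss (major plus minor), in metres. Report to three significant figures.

H_L ≈ 26.7 m

V = 4Q/(πD²) = 3.100 m/s; V²/2g = 0.4898 m
Re = 7.70×10^5, ε/D = 5.57×10^-6 → f = 0.01219 (Haaland)
Major: h_f = f(L/D)·V²/2g = 0.01219·4180·0.4898 = 24.96 m
Minor: ΣK = 3.57; h_m = ΣK·V²/2g = 1.748 m
Total H_L = 24.96 + 1.748 = 26.71 m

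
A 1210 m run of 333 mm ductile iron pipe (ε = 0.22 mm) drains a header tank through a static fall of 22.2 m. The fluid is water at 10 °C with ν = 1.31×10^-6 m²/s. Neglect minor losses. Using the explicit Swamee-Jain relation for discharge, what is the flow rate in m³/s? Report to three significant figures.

Q ≈ 0.222 m³/s

Swamee-Jain (Type II): Q = -0.965·√(gD⁵h_f/L)·ln[ε/(3.7D) + √(3.17ν²L/(gD³h_f))]
√(gD⁵h_f/L) = √(9.81·0.333⁵·22.2/1210) = 0.02715
ε/(3.7D) = 1.79×10^-4; √(3.17ν²L/(gD³h_f)) = 2.86×10^-5
Q = -0.965·0.02715·ln(2.072×10^-4) = 0.2222 m³/s
Check: V = 2.55 m/s, Re = 6.49×10^5, f = 0.01853, h_f = 22.3 m ≈ 22.2 m ✓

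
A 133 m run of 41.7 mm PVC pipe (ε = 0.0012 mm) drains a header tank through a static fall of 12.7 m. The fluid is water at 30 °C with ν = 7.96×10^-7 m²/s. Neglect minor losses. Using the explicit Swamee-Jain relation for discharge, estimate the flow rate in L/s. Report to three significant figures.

Swamee-Jain (Type II): Q = -0.965·√(gD⁵h_f/L)·ln[ε/(3.7D) + √(3.17ν²L/(gD³h_f))]
√(gD⁵h_f/L) = √(9.81·0.0417⁵·12.7/133) = 3.437×10^-4
ε/(3.7D) = 7.78×10^-6; √(3.17ν²L/(gD³h_f)) = 1.72×10^-4
Q = -0.965·3.437×10^-4·ln(1.797×10^-4) = 0.002860 m³/s
Check: V = 2.09 m/s, Re = 1.10×10^5, f = 0.01771, h_f = 12.6 m ≈ 12.7 m ✓

Q ≈ 2.86 L/s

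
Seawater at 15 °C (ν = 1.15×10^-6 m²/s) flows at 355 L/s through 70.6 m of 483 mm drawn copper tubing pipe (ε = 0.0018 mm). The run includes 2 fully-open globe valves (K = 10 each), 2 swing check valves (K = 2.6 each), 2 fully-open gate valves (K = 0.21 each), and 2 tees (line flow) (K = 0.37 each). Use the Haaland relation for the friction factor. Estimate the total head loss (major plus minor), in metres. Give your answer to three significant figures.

V = 4Q/(πD²) = 1.938 m/s; V²/2g = 0.1913 m
Re = 8.14×10^5, ε/D = 3.73×10^-6 → f = 0.01205 (Haaland)
Major: h_f = f(L/D)·V²/2g = 0.01205·146.2·0.1913 = 0.3371 m
Minor: ΣK = 26.4; h_m = ΣK·V²/2g = 5.044 m
Total H_L = 0.3371 + 5.044 = 5.381 m

H_L ≈ 5.38 m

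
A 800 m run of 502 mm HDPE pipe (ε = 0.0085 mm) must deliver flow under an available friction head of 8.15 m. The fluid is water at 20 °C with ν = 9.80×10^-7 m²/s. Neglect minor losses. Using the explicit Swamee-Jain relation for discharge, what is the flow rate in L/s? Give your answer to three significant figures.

Q ≈ 589 L/s

Swamee-Jain (Type II): Q = -0.965·√(gD⁵h_f/L)·ln[ε/(3.7D) + √(3.17ν²L/(gD³h_f))]
√(gD⁵h_f/L) = √(9.81·0.502⁵·8.15/800) = 0.05645
ε/(3.7D) = 4.58×10^-6; √(3.17ν²L/(gD³h_f)) = 1.55×10^-5
Q = -0.965·0.05645·ln(2.009×10^-5) = 0.5891 m³/s
Check: V = 2.98 m/s, Re = 1.52×10^6, f = 0.01134, h_f = 8.16 m ≈ 8.15 m ✓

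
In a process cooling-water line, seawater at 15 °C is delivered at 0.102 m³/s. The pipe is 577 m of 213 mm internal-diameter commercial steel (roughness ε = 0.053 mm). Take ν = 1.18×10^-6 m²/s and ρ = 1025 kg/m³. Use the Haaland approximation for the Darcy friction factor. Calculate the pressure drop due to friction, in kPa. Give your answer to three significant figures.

Δp ≈ 179 kPa

V = 4Q/(πD²) = 4·0.102/(π·0.213²) = 2.863 m/s
Re = VD/ν = 2.863·0.213/1.18×10^-6 = 5.17×10^5 → turbulent
ε/D = 0.053/213 = 2.49×10^-4
Haaland: f = 0.01569
h_f = f(L/D)V²/(2g) = 0.01569·(577/0.213)·2.863²/(2·9.81) = 17.75 m
Δp = ρg·h_f = 1025·9.81·17.75 = 178.5 kPa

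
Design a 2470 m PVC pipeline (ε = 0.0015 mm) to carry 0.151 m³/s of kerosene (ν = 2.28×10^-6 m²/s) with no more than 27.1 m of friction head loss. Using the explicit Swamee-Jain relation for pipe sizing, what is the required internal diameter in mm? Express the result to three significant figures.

Swamee-Jain (Type III): D = 0.66·[ε^1.25·(LQ²/(gh_f))^4.75 + ν·Q^9.4·(L/(gh_f))^5.2]^0.04
LQ²/(gh_f) = 0.2118; L/(gh_f) = 9.291
Term 1 = ε^1.25·(…)^4.75 = 3.30×10^-11; Term 2 = ν·Q^9.4·(…)^5.2 = 4.72×10^-9
D = 0.66·(3.30×10^-11 + 4.72×10^-9)^0.04 = 0.3066 m = 307 mm
Check: V = 2.04 m/s, Re = 2.75×10^5, f = 0.01467, h_f = 25.2 m ≈ 27.1 m ✓

D ≈ 307 mm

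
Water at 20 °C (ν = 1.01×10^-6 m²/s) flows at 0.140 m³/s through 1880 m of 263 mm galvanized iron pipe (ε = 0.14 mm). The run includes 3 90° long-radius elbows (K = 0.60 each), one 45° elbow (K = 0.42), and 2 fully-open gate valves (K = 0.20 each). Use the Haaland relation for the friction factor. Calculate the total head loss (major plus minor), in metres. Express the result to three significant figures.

V = 4Q/(πD²) = 2.577 m/s; V²/2g = 0.3385 m
Re = 6.71×10^5, ε/D = 5.32×10^-4 → f = 0.01759 (Haaland)
Major: h_f = f(L/D)·V²/2g = 0.01759·7148·0.3385 = 42.55 m
Minor: ΣK = 2.62; h_m = ΣK·V²/2g = 0.8869 m
Total H_L = 42.55 + 0.8869 = 43.44 m

H_L ≈ 43.4 m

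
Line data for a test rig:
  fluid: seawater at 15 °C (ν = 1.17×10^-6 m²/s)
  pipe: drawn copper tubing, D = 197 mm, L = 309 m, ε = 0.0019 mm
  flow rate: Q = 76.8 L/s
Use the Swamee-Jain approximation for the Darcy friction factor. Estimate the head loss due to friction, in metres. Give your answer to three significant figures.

h_f ≈ 6.91 m

V = 4Q/(πD²) = 4·0.0768/(π·0.197²) = 2.520 m/s
Re = VD/ν = 2.520·0.197/1.17×10^-6 = 4.24×10^5 → turbulent
ε/D = 0.0019/197 = 9.64×10^-6
Swamee-Jain: f = 0.01362
h_f = f(L/D)V²/(2g) = 0.01362·(309/0.197)·2.520²/(2·9.81) = 6.915 m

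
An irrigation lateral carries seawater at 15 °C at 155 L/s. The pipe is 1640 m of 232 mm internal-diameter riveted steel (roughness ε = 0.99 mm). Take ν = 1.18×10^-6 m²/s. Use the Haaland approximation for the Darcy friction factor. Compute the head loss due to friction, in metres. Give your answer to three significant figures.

V = 4Q/(πD²) = 4·0.155/(π·0.232²) = 3.667 m/s
Re = VD/ν = 3.667·0.232/1.18×10^-6 = 7.21×10^5 → turbulent
ε/D = 0.99/232 = 0.00427
Haaland: f = 0.02915
h_f = f(L/D)V²/(2g) = 0.02915·(1640/0.232)·3.667²/(2·9.81) = 141.2 m

h_f ≈ 141 m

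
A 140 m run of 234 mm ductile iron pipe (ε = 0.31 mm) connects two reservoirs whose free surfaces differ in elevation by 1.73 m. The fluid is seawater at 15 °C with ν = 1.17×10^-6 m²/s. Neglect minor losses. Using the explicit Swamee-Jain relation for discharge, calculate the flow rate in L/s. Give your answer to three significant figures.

Q ≈ 69.4 L/s

Swamee-Jain (Type II): Q = -0.965·√(gD⁵h_f/L)·ln[ε/(3.7D) + √(3.17ν²L/(gD³h_f))]
√(gD⁵h_f/L) = √(9.81·0.234⁵·1.73/140) = 0.009222
ε/(3.7D) = 3.58×10^-4; √(3.17ν²L/(gD³h_f)) = 5.29×10^-5
Q = -0.965·0.009222·ln(4.109×10^-4) = 0.06939 m³/s
Check: V = 1.61 m/s, Re = 3.23×10^5, f = 0.02194, h_f = 1.74 m ≈ 1.73 m ✓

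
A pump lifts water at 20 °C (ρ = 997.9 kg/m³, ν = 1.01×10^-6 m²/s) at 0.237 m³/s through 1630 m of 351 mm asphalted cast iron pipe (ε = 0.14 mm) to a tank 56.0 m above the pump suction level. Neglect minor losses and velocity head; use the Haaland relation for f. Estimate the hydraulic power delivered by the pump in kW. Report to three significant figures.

V = 4Q/(πD²) = 2.449 m/s; Re = 8.51×10^5; ε/D = 3.99×10^-4; f = 0.01652
h_f = f(L/D)V²/2g = 23.45 m
Total head H = z + h_f = 56.0 + 23.45 = 79.45 m
P_hyd = ρgQH = 997.9·9.81·0.237·79.45 = 184.3 kW

P_hyd ≈ 184 kW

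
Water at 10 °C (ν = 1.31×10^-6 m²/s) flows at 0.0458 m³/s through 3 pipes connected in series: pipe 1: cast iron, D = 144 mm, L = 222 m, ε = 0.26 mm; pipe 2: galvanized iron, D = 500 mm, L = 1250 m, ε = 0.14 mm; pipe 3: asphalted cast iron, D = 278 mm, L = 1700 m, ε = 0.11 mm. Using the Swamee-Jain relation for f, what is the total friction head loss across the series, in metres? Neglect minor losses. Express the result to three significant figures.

H ≈ 18.1 m

Pipe 1: V = 2.812 m/s, Re = 3.09×10^5, ε/D = 0.00181, f = 0.02357, h_1 = f(L/D)V²/2g = 14.65 m
Pipe 2: V = 0.2333 m/s, Re = 8.90×10^4, ε/D = 2.80×10^-4, f = 0.01976, h_2 = f(L/D)V²/2g = 0.1370 m
Pipe 3: V = 0.7545 m/s, Re = 1.60×10^5, ε/D = 3.96×10^-4, f = 0.01880, h_3 = f(L/D)V²/2g = 3.337 m
Series → Q common, losses add: H = Σh = 18.12 m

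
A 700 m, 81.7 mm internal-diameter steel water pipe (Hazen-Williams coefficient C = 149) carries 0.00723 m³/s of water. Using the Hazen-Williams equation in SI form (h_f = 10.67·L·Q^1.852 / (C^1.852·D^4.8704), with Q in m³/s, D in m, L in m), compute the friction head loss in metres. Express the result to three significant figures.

h_f ≈ 15.2 m

h_f = 10.67·700·0.00723^1.852 / (149^1.852·0.0817^4.8704) = 15.19 m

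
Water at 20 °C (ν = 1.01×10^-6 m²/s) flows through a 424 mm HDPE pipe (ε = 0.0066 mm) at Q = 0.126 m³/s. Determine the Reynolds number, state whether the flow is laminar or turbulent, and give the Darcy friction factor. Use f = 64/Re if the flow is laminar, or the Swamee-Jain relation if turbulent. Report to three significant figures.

Re ≈ 3.75×10^5; turbulent; f ≈ 0.0140

V = 4Q/(πD²) = 0.8924 m/s
Re = VD/ν = 0.8924·0.424/1.01×10^-6 = 3.75×10^5
Re > 4000 → turbulent; ε/D = 1.56×10^-5
Swamee-Jain: f = 0.01400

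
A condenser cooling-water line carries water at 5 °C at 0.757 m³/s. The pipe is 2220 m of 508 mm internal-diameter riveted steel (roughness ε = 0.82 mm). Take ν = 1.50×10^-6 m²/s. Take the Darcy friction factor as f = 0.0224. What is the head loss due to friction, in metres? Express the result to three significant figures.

h_f ≈ 69.6 m

V = 4Q/(πD²) = 4·0.757/(π·0.508²) = 3.735 m/s
h_f = f(L/D)V²/(2g) = 0.02240·(2220/0.508)·3.735²/(2·9.81) = 69.60 m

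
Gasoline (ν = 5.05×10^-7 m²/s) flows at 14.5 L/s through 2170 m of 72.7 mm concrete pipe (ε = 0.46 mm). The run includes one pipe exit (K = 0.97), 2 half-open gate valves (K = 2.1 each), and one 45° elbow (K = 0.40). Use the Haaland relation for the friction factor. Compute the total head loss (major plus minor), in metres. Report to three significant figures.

H_L ≈ 614 m

V = 4Q/(πD²) = 3.493 m/s; V²/2g = 0.6219 m
Re = 5.03×10^5, ε/D = 0.00633 → f = 0.03287 (Haaland)
Major: h_f = f(L/D)·V²/2g = 0.03287·29849·0.6219 = 610.1 m
Minor: ΣK = 5.57; h_m = ΣK·V²/2g = 3.464 m
Total H_L = 610.1 + 3.464 = 613.6 m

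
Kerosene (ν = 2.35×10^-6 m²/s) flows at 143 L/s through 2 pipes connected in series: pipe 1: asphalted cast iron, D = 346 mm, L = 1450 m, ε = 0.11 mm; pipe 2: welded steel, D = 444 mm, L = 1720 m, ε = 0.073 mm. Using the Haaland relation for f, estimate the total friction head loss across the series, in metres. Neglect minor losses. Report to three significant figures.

H ≈ 11.5 m

Pipe 1: V = 1.521 m/s, Re = 2.24×10^5, ε/D = 3.18×10^-4, f = 0.01740, h_1 = f(L/D)V²/2g = 8.599 m
Pipe 2: V = 0.9236 m/s, Re = 1.74×10^5, ε/D = 1.64×10^-4, f = 0.01697, h_2 = f(L/D)V²/2g = 2.857 m
Series → Q common, losses add: H = Σh = 11.46 m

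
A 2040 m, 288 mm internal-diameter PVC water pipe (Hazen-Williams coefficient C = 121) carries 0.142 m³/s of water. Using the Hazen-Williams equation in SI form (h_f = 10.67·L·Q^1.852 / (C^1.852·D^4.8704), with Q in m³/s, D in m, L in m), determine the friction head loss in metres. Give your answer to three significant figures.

h_f ≈ 35.0 m

h_f = 10.67·2040·0.142^1.852 / (121^1.852·0.288^4.8704) = 34.95 m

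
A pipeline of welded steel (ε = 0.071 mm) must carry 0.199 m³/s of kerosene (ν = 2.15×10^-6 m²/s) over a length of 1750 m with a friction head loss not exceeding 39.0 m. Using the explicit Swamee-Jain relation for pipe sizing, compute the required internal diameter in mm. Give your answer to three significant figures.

D ≈ 303 mm

Swamee-Jain (Type III): D = 0.66·[ε^1.25·(LQ²/(gh_f))^4.75 + ν·Q^9.4·(L/(gh_f))^5.2]^0.04
LQ²/(gh_f) = 0.1811; L/(gh_f) = 4.574
Term 1 = ε^1.25·(…)^4.75 = 1.95×10^-9; Term 2 = ν·Q^9.4·(…)^5.2 = 1.50×10^-9
D = 0.66·(1.95×10^-9 + 1.50×10^-9)^0.04 = 0.3027 m = 303 mm
Check: V = 2.77 m/s, Re = 3.89×10^5, f = 0.01617, h_f = 36.4 m ≈ 39.0 m ✓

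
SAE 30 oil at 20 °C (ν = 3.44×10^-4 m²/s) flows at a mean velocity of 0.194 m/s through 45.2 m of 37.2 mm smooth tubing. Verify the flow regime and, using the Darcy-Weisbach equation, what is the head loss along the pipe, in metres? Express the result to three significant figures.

h_f ≈ 7.11 m

Re = VD/ν = 0.194·0.03720/3.44×10^-4 = 21.0 → laminar (Re < 2300)
f = 64/Re = 3.051
h_f = f(L/D)V²/(2g) = 3.051·(45.2/0.03720)·0.194²/(2·9.81) = 7.110 m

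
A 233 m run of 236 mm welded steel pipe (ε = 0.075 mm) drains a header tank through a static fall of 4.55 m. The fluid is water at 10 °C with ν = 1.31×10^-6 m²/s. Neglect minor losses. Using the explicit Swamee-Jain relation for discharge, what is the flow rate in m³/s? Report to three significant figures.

Q ≈ 0.102 m³/s

Swamee-Jain (Type II): Q = -0.965·√(gD⁵h_f/L)·ln[ε/(3.7D) + √(3.17ν²L/(gD³h_f))]
√(gD⁵h_f/L) = √(9.81·0.236⁵·4.55/233) = 0.01184
ε/(3.7D) = 8.59×10^-5; √(3.17ν²L/(gD³h_f)) = 4.65×10^-5
Q = -0.965·0.01184·ln(1.324×10^-4) = 0.1021 m³/s
Check: V = 2.33 m/s, Re = 4.20×10^5, f = 0.01672, h_f = 4.58 m ≈ 4.55 m ✓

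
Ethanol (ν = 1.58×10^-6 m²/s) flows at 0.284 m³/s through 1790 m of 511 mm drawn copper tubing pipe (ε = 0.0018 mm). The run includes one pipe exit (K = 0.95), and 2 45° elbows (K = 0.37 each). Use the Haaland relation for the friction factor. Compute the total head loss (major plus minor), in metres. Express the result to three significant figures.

V = 4Q/(πD²) = 1.385 m/s; V²/2g = 0.09774 m
Re = 4.48×10^5, ε/D = 3.52×10^-6 → f = 0.01336 (Haaland)
Major: h_f = f(L/D)·V²/2g = 0.01336·3503·0.09774 = 4.574 m
Minor: ΣK = 1.69; h_m = ΣK·V²/2g = 0.1652 m
Total H_L = 4.574 + 0.1652 = 4.739 m

H_L ≈ 4.74 m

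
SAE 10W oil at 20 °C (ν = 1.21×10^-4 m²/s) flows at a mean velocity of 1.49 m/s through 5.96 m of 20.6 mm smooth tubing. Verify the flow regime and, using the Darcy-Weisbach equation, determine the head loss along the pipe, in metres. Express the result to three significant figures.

h_f ≈ 8.26 m

Re = VD/ν = 1.49·0.02060/1.21×10^-4 = 254 → laminar (Re < 2300)
f = 64/Re = 0.2523
h_f = f(L/D)V²/(2g) = 0.2523·(5.96/0.02060)·1.49²/(2·9.81) = 8.260 m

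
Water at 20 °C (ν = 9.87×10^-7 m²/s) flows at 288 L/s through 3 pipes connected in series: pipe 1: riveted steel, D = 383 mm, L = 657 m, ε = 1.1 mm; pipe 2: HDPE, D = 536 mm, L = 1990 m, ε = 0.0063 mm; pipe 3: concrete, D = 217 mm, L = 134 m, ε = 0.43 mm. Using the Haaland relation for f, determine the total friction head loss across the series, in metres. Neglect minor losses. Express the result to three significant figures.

H ≈ 62.9 m

Pipe 1: V = 2.500 m/s, Re = 9.70×10^5, ε/D = 0.00287, f = 0.02603, h_1 = f(L/D)V²/2g = 14.22 m
Pipe 2: V = 1.276 m/s, Re = 6.93×10^5, ε/D = 1.18×10^-5, f = 0.01250, h_2 = f(L/D)V²/2g = 3.854 m
Pipe 3: V = 7.787 m/s, Re = 1.71×10^6, ε/D = 0.00198, f = 0.02351, h_3 = f(L/D)V²/2g = 44.86 m
Series → Q common, losses add: H = Σh = 62.94 m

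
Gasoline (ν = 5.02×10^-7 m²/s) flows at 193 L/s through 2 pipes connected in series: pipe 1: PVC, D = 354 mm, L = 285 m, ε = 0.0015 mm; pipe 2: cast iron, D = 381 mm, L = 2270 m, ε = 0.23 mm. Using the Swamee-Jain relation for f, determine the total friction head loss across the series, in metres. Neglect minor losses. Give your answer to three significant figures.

H ≈ 17.3 m

Pipe 1: V = 1.961 m/s, Re = 1.38×10^6, ε/D = 4.24×10^-6, f = 0.01113, h_1 = f(L/D)V²/2g = 1.756 m
Pipe 2: V = 1.693 m/s, Re = 1.28×10^6, ε/D = 6.04×10^-4, f = 0.01786, h_2 = f(L/D)V²/2g = 15.54 m
Series → Q common, losses add: H = Σh = 17.30 m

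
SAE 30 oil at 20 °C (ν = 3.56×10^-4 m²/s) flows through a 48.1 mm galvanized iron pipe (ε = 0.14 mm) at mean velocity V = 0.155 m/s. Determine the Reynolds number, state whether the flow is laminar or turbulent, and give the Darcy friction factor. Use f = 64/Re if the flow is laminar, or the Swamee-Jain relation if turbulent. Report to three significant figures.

Re = VD/ν = 0.1550·0.0481/3.56×10^-4 = 20.9
Re < 2300 → laminar → f = 64/Re = 3.056

Re ≈ 20.9; laminar; f = 64/Re ≈ 3.06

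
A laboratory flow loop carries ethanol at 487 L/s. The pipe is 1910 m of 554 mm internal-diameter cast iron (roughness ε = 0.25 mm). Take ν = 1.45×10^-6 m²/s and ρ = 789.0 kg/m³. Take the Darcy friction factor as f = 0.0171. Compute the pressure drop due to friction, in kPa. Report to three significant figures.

V = 4Q/(πD²) = 4·0.487/(π·0.554²) = 2.020 m/s
h_f = f(L/D)V²/(2g) = 0.01710·(1910/0.554)·2.020²/(2·9.81) = 12.26 m
Δp = ρg·h_f = 789.0·9.81·12.26 = 94.93 kPa

Δp ≈ 94.9 kPa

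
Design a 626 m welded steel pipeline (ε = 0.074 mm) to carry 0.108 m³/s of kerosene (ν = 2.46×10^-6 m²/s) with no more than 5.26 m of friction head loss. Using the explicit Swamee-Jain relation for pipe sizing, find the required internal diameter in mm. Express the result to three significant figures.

D ≈ 293 mm

Swamee-Jain (Type III): D = 0.66·[ε^1.25·(LQ²/(gh_f))^4.75 + ν·Q^9.4·(L/(gh_f))^5.2]^0.04
LQ²/(gh_f) = 0.1415; L/(gh_f) = 12.13
Term 1 = ε^1.25·(…)^4.75 = 6.35×10^-10; Term 2 = ν·Q^9.4·(…)^5.2 = 8.74×10^-10
D = 0.66·(6.35×10^-10 + 8.74×10^-10)^0.04 = 0.2929 m = 293 mm
Check: V = 1.60 m/s, Re = 1.91×10^5, f = 0.01759, h_f = 4.92 m ≈ 5.26 m ✓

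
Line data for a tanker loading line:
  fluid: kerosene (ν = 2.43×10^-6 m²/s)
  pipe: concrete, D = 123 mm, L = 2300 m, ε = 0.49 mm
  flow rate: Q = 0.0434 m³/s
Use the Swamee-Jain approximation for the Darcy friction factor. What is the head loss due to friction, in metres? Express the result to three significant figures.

V = 4Q/(πD²) = 4·0.0434/(π·0.123²) = 3.652 m/s
Re = VD/ν = 3.652·0.123/2.43×10^-6 = 1.85×10^5 → turbulent
ε/D = 0.49/123 = 0.00398
Swamee-Jain: f = 0.02917
h_f = f(L/D)V²/(2g) = 0.02917·(2300/0.123)·3.652²/(2·9.81) = 370.8 m

h_f ≈ 371 m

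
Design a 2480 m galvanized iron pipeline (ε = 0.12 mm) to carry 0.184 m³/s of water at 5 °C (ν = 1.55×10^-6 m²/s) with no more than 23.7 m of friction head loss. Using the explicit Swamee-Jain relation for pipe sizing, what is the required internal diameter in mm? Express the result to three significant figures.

D ≈ 351 mm

Swamee-Jain (Type III): D = 0.66·[ε^1.25·(LQ²/(gh_f))^4.75 + ν·Q^9.4·(L/(gh_f))^5.2]^0.04
LQ²/(gh_f) = 0.3611; L/(gh_f) = 10.67
Term 1 = ε^1.25·(…)^4.75 = 9.95×10^-8; Term 2 = ν·Q^9.4·(…)^5.2 = 4.22×10^-8
D = 0.66·(9.95×10^-8 + 4.22×10^-8)^0.04 = 0.3512 m = 351 mm
Check: V = 1.90 m/s, Re = 4.30×10^5, f = 0.01686, h_f = 21.9 m ≈ 23.7 m ✓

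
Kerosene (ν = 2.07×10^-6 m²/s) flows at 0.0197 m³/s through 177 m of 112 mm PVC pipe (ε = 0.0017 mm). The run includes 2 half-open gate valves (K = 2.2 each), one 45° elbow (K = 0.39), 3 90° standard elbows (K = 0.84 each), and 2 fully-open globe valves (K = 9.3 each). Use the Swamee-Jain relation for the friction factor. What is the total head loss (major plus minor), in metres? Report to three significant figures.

H_L ≈ 11.0 m

V = 4Q/(πD²) = 2.000 m/s; V²/2g = 0.2038 m
Re = 1.08×10^5, ε/D = 1.52×10^-5 → f = 0.01767 (Swamee-Jain)
Major: h_f = f(L/D)·V²/2g = 0.01767·1580·0.2038 = 5.691 m
Minor: ΣK = 25.9; h_m = ΣK·V²/2g = 5.280 m
Total H_L = 5.691 + 5.280 = 10.97 m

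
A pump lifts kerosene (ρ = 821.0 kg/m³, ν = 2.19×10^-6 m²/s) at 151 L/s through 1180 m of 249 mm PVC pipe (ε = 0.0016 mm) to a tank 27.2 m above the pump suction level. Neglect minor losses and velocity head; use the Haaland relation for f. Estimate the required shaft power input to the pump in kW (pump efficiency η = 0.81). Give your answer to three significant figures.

V = 4Q/(πD²) = 3.101 m/s; Re = 3.53×10^5; ε/D = 6.43×10^-6; f = 0.01397
h_f = f(L/D)V²/2g = 32.46 m
Total head H = z + h_f = 27.2 + 32.46 = 59.66 m
P_hyd = ρgQH = 821.0·9.81·0.151·59.66 = 72.55 kW
P_shaft = P_hyd/η = 72.55/0.81 = 89.57 kW

P_shaft ≈ 89.6 kW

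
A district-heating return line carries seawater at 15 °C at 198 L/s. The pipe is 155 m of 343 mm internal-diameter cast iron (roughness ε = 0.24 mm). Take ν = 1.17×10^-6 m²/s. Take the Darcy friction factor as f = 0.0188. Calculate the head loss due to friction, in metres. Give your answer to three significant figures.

V = 4Q/(πD²) = 4·0.198/(π·0.343²) = 2.143 m/s
h_f = f(L/D)V²/(2g) = 0.01880·(155/0.343)·2.143²/(2·9.81) = 1.988 m

h_f ≈ 1.99 m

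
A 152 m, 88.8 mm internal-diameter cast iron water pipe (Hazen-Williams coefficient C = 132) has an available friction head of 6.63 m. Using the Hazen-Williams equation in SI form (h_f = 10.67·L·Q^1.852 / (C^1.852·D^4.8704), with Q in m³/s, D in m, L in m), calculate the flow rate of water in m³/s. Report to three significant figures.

Q ≈ 0.0116 m³/s

Rearranging: Q = [h_f·C^1.852·D^4.8704 / (10.67·L)]^(1/1.852)
Q = [6.63·132^1.852·0.0888^4.8704 / (10.67·152)]^0.540 = 0.01163 m³/s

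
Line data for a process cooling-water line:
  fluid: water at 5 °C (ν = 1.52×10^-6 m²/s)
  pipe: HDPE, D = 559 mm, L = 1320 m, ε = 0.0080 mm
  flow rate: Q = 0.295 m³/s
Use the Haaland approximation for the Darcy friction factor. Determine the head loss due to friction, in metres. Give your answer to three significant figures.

h_f ≈ 2.35 m

V = 4Q/(πD²) = 4·0.295/(π·0.559²) = 1.202 m/s
Re = VD/ν = 1.202·0.559/1.52×10^-6 = 4.42×10^5 → turbulent
ε/D = 0.0080/559 = 1.43×10^-5
Haaland: f = 0.01351
h_f = f(L/D)V²/(2g) = 0.01351·(1320/0.559)·1.202²/(2·9.81) = 2.349 m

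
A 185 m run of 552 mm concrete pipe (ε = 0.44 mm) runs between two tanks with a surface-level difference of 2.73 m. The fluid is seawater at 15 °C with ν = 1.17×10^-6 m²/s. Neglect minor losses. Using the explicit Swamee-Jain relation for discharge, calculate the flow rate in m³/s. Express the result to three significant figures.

Q ≈ 0.697 m³/s

Swamee-Jain (Type II): Q = -0.965·√(gD⁵h_f/L)·ln[ε/(3.7D) + √(3.17ν²L/(gD³h_f))]
√(gD⁵h_f/L) = √(9.81·0.552⁵·2.73/185) = 0.08613
ε/(3.7D) = 2.15×10^-4; √(3.17ν²L/(gD³h_f)) = 1.33×10^-5
Q = -0.965·0.08613·ln(2.288×10^-4) = 0.6968 m³/s
Check: V = 2.91 m/s, Re = 1.37×10^6, f = 0.01894, h_f = 2.74 m ≈ 2.73 m ✓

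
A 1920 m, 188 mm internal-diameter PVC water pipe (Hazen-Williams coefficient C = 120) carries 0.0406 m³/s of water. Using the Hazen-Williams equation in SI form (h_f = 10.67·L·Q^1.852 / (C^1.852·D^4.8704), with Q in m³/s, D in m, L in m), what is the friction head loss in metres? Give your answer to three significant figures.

h_f ≈ 26.2 m

h_f = 10.67·1920·0.0406^1.852 / (120^1.852·0.188^4.8704) = 26.24 m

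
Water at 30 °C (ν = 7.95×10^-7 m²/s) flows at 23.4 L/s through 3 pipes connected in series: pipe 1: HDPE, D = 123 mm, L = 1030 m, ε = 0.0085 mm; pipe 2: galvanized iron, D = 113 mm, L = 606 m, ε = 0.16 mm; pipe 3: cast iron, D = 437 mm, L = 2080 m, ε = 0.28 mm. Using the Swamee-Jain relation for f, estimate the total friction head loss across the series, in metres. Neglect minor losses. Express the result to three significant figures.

Pipe 1: V = 1.969 m/s, Re = 3.05×10^5, ε/D = 6.91×10^-5, f = 0.01510, h_1 = f(L/D)V²/2g = 24.99 m
Pipe 2: V = 2.333 m/s, Re = 3.32×10^5, ε/D = 0.00142, f = 0.02225, h_2 = f(L/D)V²/2g = 33.11 m
Pipe 3: V = 0.1560 m/s, Re = 8.58×10^4, ε/D = 6.41×10^-4, f = 0.02139, h_3 = f(L/D)V²/2g = 0.1263 m
Series → Q common, losses add: H = Σh = 58.22 m

H ≈ 58.2 m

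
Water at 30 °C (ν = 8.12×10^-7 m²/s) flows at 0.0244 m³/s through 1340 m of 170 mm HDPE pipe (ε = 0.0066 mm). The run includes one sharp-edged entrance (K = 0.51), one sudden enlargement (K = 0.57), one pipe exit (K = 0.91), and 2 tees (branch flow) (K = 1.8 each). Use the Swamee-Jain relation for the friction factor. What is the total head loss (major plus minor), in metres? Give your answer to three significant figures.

H_L ≈ 7.55 m

V = 4Q/(πD²) = 1.075 m/s; V²/2g = 0.05890 m
Re = 2.25×10^5, ε/D = 3.88×10^-5 → f = 0.01556 (Swamee-Jain)
Major: h_f = f(L/D)·V²/2g = 0.01556·7882·0.05890 = 7.222 m
Minor: ΣK = 5.59; h_m = ΣK·V²/2g = 0.3292 m
Total H_L = 7.222 + 0.3292 = 7.551 m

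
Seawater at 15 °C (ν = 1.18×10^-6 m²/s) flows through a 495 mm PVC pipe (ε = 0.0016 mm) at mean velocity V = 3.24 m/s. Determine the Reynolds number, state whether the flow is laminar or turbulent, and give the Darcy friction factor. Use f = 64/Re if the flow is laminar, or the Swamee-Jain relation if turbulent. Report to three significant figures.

Re = VD/ν = 3.240·0.495/1.18×10^-6 = 1.36×10^6
Re > 4000 → turbulent; ε/D = 3.23×10^-6
Swamee-Jain: f = 0.01113

Re ≈ 1.36×10^6; turbulent; f ≈ 0.0111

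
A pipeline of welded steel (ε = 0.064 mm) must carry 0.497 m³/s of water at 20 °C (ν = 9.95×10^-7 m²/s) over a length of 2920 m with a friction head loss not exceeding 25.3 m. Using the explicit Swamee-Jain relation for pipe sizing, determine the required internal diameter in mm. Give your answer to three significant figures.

D ≈ 508 mm

Swamee-Jain (Type III): D = 0.66·[ε^1.25·(LQ²/(gh_f))^4.75 + ν·Q^9.4·(L/(gh_f))^5.2]^0.04
LQ²/(gh_f) = 2.906; L/(gh_f) = 11.77
Term 1 = ε^1.25·(…)^4.75 = 9.09×10^-4; Term 2 = ν·Q^9.4·(…)^5.2 = 5.14×10^-4
D = 0.66·(9.09×10^-4 + 5.14×10^-4)^0.04 = 0.5078 m = 508 mm
Check: V = 2.45 m/s, Re = 1.25×10^6, f = 0.01366, h_f = 24.1 m ≈ 25.3 m ✓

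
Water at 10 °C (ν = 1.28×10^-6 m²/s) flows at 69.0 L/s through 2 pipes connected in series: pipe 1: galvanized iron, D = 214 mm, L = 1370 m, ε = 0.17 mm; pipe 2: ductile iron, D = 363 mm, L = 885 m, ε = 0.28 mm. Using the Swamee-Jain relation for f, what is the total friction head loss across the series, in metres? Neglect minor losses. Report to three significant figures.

H ≈ 24.9 m

Pipe 1: V = 1.918 m/s, Re = 3.21×10^5, ε/D = 7.94×10^-4, f = 0.01978, h_1 = f(L/D)V²/2g = 23.75 m
Pipe 2: V = 0.6667 m/s, Re = 1.89×10^5, ε/D = 7.71×10^-4, f = 0.02032, h_2 = f(L/D)V²/2g = 1.122 m
Series → Q common, losses add: H = Σh = 24.87 m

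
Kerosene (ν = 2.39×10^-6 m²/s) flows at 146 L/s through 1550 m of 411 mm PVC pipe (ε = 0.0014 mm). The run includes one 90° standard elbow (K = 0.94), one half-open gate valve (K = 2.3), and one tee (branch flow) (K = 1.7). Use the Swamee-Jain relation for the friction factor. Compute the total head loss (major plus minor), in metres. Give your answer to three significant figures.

H_L ≈ 3.97 m

V = 4Q/(πD²) = 1.100 m/s; V²/2g = 0.06172 m
Re = 1.89×10^5, ε/D = 3.41×10^-6 → f = 0.01573 (Swamee-Jain)
Major: h_f = f(L/D)·V²/2g = 0.01573·3771·0.06172 = 3.662 m
Minor: ΣK = 4.94; h_m = ΣK·V²/2g = 0.3049 m
Total H_L = 3.662 + 0.3049 = 3.967 m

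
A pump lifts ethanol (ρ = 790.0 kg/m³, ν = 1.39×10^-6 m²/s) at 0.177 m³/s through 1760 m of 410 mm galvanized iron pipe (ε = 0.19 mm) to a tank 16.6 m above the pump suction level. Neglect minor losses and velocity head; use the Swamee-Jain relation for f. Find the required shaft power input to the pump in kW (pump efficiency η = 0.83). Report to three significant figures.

V = 4Q/(πD²) = 1.341 m/s; Re = 3.95×10^5; ε/D = 4.63×10^-4; f = 0.01778
h_f = f(L/D)V²/2g = 6.992 m
Total head H = z + h_f = 16.6 + 6.992 = 23.59 m
P_hyd = ρgQH = 790.0·9.81·0.177·23.59 = 32.36 kW
P_shaft = P_hyd/η = 32.36/0.83 = 38.99 kW

P_shaft ≈ 39.0 kW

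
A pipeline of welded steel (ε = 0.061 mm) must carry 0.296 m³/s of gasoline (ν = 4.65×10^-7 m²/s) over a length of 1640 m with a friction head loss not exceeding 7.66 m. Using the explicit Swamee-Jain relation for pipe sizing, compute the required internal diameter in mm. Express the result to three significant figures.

Swamee-Jain (Type III): D = 0.66·[ε^1.25·(LQ²/(gh_f))^4.75 + ν·Q^9.4·(L/(gh_f))^5.2]^0.04
LQ²/(gh_f) = 1.912; L/(gh_f) = 21.82
Term 1 = ε^1.25·(…)^4.75 = 1.17×10^-4; Term 2 = ν·Q^9.4·(…)^5.2 = 4.57×10^-5
D = 0.66·(1.17×10^-4 + 4.57×10^-5)^0.04 = 0.4656 m = 466 mm
Check: V = 1.74 m/s, Re = 1.74×10^6, f = 0.01348, h_f = 7.31 m ≈ 7.66 m ✓

D ≈ 466 mm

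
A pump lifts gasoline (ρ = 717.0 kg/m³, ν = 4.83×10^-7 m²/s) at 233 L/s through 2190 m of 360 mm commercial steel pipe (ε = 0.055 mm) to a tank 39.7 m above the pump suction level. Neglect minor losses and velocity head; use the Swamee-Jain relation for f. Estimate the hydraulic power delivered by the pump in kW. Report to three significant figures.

P_hyd ≈ 102 kW

V = 4Q/(πD²) = 2.289 m/s; Re = 1.71×10^6; ε/D = 1.53×10^-4; f = 0.01380
h_f = f(L/D)V²/2g = 22.42 m
Total head H = z + h_f = 39.7 + 22.42 = 62.12 m
P_hyd = ρgQH = 717.0·9.81·0.233·62.12 = 101.8 kW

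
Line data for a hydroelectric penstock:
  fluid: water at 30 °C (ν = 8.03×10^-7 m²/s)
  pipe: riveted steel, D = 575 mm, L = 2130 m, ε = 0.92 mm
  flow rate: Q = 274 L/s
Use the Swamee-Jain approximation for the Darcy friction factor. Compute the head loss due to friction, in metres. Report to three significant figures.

h_f ≈ 4.72 m

V = 4Q/(πD²) = 4·0.274/(π·0.575²) = 1.055 m/s
Re = VD/ν = 1.055·0.575/8.03×10^-7 = 7.56×10^5 → turbulent
ε/D = 0.92/575 = 0.00160
Swamee-Jain: f = 0.02247
h_f = f(L/D)V²/(2g) = 0.02247·(2130/0.575)·1.055²/(2·9.81) = 4.724 m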